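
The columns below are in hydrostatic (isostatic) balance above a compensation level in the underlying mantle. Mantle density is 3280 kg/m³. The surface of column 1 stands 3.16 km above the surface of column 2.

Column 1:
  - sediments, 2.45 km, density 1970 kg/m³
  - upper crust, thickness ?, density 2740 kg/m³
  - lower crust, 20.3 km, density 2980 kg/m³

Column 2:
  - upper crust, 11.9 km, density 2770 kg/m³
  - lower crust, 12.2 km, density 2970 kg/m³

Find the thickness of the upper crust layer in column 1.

Take the compensation level at the base of the deeper column (depth z_c below the surface of column 1) and equate Σ ρ_i t_i down to z_c; mantle fills any gap and the z_c terms cancel.
Column 1: 2.45×1970 + x×2740 + 20.3×2980 + (z_c − 22.75 − x)×3280
Column 2: 3.16×0 + 11.9×2770 + 12.2×2970 + (z_c − 3.16 − 24.1)×3280
The z_c×3280 term appears on both sides and cancels. Collect the known terms of each column as K = Σ(ρt)_known − 3280 × (depth of known layers): K_1 = 65320.5 − 3280×22.75 = −9299.5; K_2 = 69197 − 3280×(3.16 + 24.1) = −20215.8.
Balance: K_1 − x×(3280 − 2740) = K_2, so x = (K_1 − K_2)/(3280 − 2740) = 10916.3/540 = 20.2 km.

20.2 km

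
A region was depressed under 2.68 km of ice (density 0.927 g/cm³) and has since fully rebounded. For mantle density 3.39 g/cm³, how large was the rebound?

0.733 km

Removing the load lets mantle flow back in; uplift u satisfies ρ_ice t = ρ_m u.
u = t ρ_ice/ρ_m = 2.68 km × 0.927/3.39 = 0.733 km.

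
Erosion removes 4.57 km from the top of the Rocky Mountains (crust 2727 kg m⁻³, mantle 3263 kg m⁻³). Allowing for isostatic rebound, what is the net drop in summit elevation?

0.751 km

Rebound u = e ρ_c/ρ_m = 4.57 km × 2727/3263 = 3.819 km.
Net surface drop = e − u = 4.57 km − 3.819 km = e (ρ_m − ρ_c)/ρ_m = 0.751 km.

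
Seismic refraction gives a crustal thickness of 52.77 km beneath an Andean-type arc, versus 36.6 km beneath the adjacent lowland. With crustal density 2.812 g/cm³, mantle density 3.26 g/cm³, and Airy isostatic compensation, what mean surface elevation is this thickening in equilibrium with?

2.22 km

Excess crust Δ = 52.77 km − 36.6 km = 16.17 km, split between elevation h and root r with h + r = Δ.
Airy balance ρ_c h = (ρ_m − ρ_c) r gives r = h ρ_c/(ρ_m − ρ_c), so h (1 + ρ_c/(ρ_m − ρ_c)) = Δ, i.e. h = Δ (ρ_m − ρ_c)/ρ_m.
h = 16.17 km × 0.448/3.26 = 2.22 km.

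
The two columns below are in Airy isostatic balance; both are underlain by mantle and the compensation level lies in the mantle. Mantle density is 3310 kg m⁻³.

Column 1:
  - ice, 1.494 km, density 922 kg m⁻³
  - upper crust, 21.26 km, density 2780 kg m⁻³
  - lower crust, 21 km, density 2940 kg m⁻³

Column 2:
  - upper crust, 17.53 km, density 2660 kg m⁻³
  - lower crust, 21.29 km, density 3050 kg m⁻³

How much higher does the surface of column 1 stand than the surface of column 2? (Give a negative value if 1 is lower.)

For any compensation level in the mantle, the mantle terms cancel and isostasy reduces to e = (Σt_1 − Σt_2) − (Σ(ρt)_1 − Σ(ρt)_2) / ρ_m.
Σt_1 = 43.754 km; Σt_2 = 38.82 km; Σ(ρt)_1 = 122220.268; Σ(ρt)_2 = 111564.3 (in km·kg m⁻³).
e = (43.754 − 38.82) − (122220.268 − 111564.3) / 3310 = 1.71 km.

1.71 km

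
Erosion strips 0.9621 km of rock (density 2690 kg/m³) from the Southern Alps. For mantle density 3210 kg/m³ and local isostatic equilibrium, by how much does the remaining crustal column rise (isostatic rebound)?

Unloading: uplift u = e ρ_c/ρ_m = 0.9621 km × 2690/3210 = 0.806 km.

0.806 km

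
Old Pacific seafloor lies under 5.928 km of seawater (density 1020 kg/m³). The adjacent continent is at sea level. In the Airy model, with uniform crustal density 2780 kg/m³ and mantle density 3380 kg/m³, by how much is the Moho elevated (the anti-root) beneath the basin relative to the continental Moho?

Equating mass per unit area of the two columns: replacing crust with seawater at the top is compensated by replacing crust with mantle at the base: d (ρ_c − ρ_w) = a (ρ_m − ρ_c).
a = d (ρ_c − ρ_w)/(ρ_m − ρ_c) = 5.928 km × 1760/600 = 17.4 km.

17.4 km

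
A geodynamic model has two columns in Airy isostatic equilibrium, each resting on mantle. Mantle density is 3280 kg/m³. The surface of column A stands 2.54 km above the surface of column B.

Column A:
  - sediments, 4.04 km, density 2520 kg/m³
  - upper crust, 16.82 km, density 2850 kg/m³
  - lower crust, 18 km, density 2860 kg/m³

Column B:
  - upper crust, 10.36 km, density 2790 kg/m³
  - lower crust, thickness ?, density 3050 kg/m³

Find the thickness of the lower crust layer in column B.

19.4 km

Take the compensation level at the base of the deeper column (depth z_c below the surface of column A) and equate Σ ρ_i t_i down to z_c; mantle fills any gap and the z_c terms cancel.
Column A: 4.04×2520 + 16.82×2850 + 18×2860 + (z_c − 38.86)×3280
Column B: 2.54×0 + 10.36×2790 + x×3050 + (z_c − 2.54 − 10.36 − x)×3280
The z_c×3280 term appears on both sides and cancels. Collect the known terms of each column as K = Σ(ρt)_known − 3280 × (depth of known layers): K_A = 109597.8 − 3280×38.86 = −17863; K_B = 28904.4 − 3280×(2.54 + 10.36) = −13407.6.
Balance: K_A = K_B − x×(3280 − 3050), so x = (K_B − K_A)/(3280 − 3050) = 4455.4/230 = 19.4 km.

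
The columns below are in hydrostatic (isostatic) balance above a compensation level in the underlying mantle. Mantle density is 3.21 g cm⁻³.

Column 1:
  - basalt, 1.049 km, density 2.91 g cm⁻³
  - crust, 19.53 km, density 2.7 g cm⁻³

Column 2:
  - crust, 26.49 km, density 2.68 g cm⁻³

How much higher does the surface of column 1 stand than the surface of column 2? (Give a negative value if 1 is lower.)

For any compensation level in the mantle, the mantle terms cancel and isostasy reduces to e = (Σt_1 − Σt_2) − (Σ(ρt)_1 − Σ(ρt)_2) / ρ_m.
Σt_1 = 20.579 km; Σt_2 = 26.49 km; Σ(ρt)_1 = 55.78359; Σ(ρt)_2 = 70.9932 (in km·g cm⁻³).
e = (20.579 − 26.49) − (55.78359 − 70.9932) / 3.21 = −1.17 km.

−1.17 km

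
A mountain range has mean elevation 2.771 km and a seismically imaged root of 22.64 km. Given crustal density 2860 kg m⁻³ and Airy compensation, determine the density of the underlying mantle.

3210 kg m⁻³

Airy balance: ρ_c h = (ρ_m − ρ_c) r → ρ_m = ρ_c (1 + h/r).
ρ_m = 2860 × (1 + 2.771 km/22.64 km) = 3210 kg m⁻³.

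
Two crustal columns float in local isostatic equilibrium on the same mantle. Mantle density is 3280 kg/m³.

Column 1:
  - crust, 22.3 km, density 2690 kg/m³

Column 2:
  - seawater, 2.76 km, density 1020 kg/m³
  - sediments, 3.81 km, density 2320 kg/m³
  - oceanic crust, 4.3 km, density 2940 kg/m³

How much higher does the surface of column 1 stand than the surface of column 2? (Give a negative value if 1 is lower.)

0.549 km

For any compensation level in the mantle, the mantle terms cancel and isostasy reduces to e = (Σt_1 − Σt_2) − (Σ(ρt)_1 − Σ(ρt)_2) / ρ_m.
Σt_1 = 22.3 km; Σt_2 = 10.87 km; Σ(ρt)_1 = 59987; Σ(ρt)_2 = 24296.4 (in km·kg/m³).
e = (22.3 − 10.87) − (59987 − 24296.4) / 3280 = 0.549 km.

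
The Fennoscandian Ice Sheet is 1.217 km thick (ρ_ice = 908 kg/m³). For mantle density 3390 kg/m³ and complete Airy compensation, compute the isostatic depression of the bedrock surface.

0.326 km

By Archimedes' principle applied to the lithosphere: the ice load ρ_ice t is balanced by mantle displaced below, ρ_m s.
s = t ρ_ice / ρ_m = 1.217 km × 908/3390 = 0.326 km.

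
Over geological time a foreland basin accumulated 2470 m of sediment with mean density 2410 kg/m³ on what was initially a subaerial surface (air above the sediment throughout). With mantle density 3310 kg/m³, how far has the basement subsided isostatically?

1800 m

Subaerial load: s = t ρ_sed / ρ_m = 2470 m × 2410/3310 = 1800 m.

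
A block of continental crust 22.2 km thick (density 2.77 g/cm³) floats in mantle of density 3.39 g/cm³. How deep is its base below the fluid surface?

18.1 km

Draft d = t ρ_obj/ρ_fluid = 22.2 km × 2.77/3.39 = 18.1 km.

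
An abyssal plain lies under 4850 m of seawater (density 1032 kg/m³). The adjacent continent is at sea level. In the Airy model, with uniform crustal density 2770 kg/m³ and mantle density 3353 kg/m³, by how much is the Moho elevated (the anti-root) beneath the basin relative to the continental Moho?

14500 m

Balancing pressure at the compensation depth: replacing crust with seawater at the top is compensated by replacing crust with mantle at the base: d (ρ_c − ρ_w) = a (ρ_m − ρ_c).
a = d (ρ_c − ρ_w)/(ρ_m − ρ_c) = 4850 m × 1738/583 = 14500 m.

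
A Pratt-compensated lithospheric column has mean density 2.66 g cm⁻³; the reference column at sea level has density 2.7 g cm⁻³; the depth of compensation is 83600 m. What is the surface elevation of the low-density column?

ρ_ref D = ρ (D + h) → h = D (ρ_ref − ρ)/ρ.
h = 83600 m × (2.7 − 2.66)/2.66 = 1260 m.

1260 m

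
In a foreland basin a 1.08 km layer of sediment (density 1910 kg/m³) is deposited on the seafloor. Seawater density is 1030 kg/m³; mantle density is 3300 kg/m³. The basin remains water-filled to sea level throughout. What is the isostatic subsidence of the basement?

0.419 km

Submarine loading: the sediment displaces seawater, and the subsidence is in turn flooded, so s (ρ_m − ρ_w) = t (ρ_sed − ρ_w).
s = 1.08 km × (1910 − 1030) / (3300 − 1030) = 0.419 km.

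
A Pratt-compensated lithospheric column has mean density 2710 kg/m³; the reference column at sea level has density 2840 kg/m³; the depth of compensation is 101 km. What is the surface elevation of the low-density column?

ρ_ref D = ρ (D + h) → h = D (ρ_ref − ρ)/ρ.
h = 101 km × (2840 − 2710)/2710 = 4.85 km.

4.85 km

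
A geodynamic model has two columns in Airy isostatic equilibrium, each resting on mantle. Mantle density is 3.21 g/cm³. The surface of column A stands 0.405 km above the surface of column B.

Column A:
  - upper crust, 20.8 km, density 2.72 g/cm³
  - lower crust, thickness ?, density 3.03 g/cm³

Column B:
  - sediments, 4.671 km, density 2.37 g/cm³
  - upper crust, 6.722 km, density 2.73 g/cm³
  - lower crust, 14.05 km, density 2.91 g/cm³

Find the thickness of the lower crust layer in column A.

13.7 km

Take the compensation level at the base of the deeper column (depth z_c below the surface of column A) and equate Σ ρ_i t_i down to z_c; mantle fills any gap and the z_c terms cancel.
Column A: 20.8×2.72 + x×3.03 + (z_c − 20.8 − x)×3.21
Column B: 0.405×0 + 4.671×2.37 + 6.722×2.73 + 14.05×2.91 + (z_c − 0.405 − 25.443)×3.21
The z_c×3.21 term appears on both sides and cancels. Collect the known terms of each column as K = Σ(ρt)_known − 3.21 × (depth of known layers): K_A = 56.576 − 3.21×20.8 = −10.192; K_B = 70.30683 − 3.21×(0.405 + 25.443) = −12.66525.
Balance: K_A − x×(3.21 − 3.03) = K_B, so x = (K_A − K_B)/(3.21 − 3.03) = 2.47325/0.18 = 13.7 km.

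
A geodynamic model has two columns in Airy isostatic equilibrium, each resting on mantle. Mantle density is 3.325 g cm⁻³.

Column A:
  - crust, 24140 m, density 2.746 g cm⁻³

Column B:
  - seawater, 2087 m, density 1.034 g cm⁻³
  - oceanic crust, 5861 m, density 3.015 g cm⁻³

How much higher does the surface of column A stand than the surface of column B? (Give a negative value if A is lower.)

2220 m

For any compensation level in the mantle, the mantle terms cancel and isostasy reduces to e = (Σt_A − Σt_B) − (Σ(ρt)_A − Σ(ρt)_B) / ρ_m.
Σt_A = 24140 m; Σt_B = 7948 m; Σ(ρt)_A = 66288.44; Σ(ρt)_B = 19828.873 (in m·g cm⁻³).
e = (24140 − 7948) − (66288.44 − 19828.873) / 3.325 = 2220 m.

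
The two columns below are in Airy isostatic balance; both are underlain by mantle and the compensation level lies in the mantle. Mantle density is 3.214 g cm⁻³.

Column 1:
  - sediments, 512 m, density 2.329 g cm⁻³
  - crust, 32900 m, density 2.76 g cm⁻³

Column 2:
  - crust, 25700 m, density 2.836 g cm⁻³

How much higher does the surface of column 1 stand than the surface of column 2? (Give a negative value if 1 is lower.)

1770 m

For any compensation level in the mantle, the mantle terms cancel and isostasy reduces to e = (Σt_1 − Σt_2) − (Σ(ρt)_1 − Σ(ρt)_2) / ρ_m.
Σt_1 = 33412 m; Σt_2 = 25700 m; Σ(ρt)_1 = 91996.448; Σ(ρt)_2 = 72885.2 (in m·g cm⁻³).
e = (33412 − 25700) − (91996.448 − 72885.2) / 3.214 = 1770 m.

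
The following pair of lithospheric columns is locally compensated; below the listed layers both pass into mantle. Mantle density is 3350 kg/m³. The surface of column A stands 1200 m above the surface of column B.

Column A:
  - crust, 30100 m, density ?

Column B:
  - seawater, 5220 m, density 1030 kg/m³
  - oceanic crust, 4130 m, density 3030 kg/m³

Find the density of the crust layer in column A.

Take the compensation level at the base of the deeper column (depth z_c below the surface of column A) and equate Σ ρ_i t_i down to z_c; mantle fills any gap and the z_c terms cancel.
Column A: 30100×ρ + (z_c − 30100)×3350
Column B: 1200×0 + 5220×1030 + 4130×3030 + (z_c − 1200 − 9350)×3350
The z_c×3350 term appears on both sides and cancels. Collect the known terms of each column as K = Σ(ρt)_known − 3350 × (depth of known layers): K_A = 0 − 3350×30100 = −100835000; K_B = 17890500 − 3350×(1200 + 9350) = −17452000.
Balance: K_A + 30100×ρ = K_B, so ρ = (K_B − K_A)/30100 = 83383000/30100 = 2770 kg/m³.

2770 kg/m³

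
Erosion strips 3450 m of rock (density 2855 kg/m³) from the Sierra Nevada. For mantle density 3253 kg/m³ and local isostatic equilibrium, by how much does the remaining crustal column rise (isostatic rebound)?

3030 m

Unloading: uplift u = e ρ_c/ρ_m = 3450 m × 2855/3253 = 3030 m.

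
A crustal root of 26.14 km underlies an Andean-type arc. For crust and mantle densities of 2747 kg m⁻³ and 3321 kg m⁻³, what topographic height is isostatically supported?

5.46 km

Balancing pressure at the compensation depth: ρ_c h = (ρ_m − ρ_c) r.
h = r (ρ_m − ρ_c) / ρ_c = 26.14 km × (3321 − 2747) / 2747 = 5.46 km.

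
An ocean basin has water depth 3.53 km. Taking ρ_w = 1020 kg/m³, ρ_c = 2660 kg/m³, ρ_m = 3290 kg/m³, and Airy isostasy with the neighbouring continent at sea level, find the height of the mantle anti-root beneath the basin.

9.19 km

By Archimedes' principle applied to the lithosphere: replacing crust with seawater at the top is compensated by replacing crust with mantle at the base: d (ρ_c − ρ_w) = a (ρ_m − ρ_c).
a = d (ρ_c − ρ_w)/(ρ_m − ρ_c) = 3.53 km × 1640/630 = 9.19 km.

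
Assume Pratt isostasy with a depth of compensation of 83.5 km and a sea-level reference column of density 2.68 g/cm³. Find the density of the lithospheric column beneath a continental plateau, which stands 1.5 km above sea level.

Pratt balance: ρ_ref D = ρ (D + h).
ρ = ρ_ref D/(D + h) = 2.68 × 83.5 km/(83.5 km + 1.5 km) = 2.63 g/cm³.

2.63 g/cm³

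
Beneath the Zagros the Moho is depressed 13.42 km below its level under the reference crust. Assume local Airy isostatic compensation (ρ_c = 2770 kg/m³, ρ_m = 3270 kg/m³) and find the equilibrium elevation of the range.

By Archimedes' principle applied to the lithosphere: ρ_c h = (ρ_m − ρ_c) r.
h = r (ρ_m − ρ_c) / ρ_c = 13.42 km × (3270 − 2770) / 2770 = 2.42 km.

2.42 km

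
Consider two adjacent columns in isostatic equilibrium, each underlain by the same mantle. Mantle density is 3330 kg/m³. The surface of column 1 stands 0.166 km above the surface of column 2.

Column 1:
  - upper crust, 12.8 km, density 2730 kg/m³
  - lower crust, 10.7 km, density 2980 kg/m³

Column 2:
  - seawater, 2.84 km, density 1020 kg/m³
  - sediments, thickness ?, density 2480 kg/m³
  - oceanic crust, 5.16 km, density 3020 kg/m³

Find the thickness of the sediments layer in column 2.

3.19 km

Take the compensation level at the base of the deeper column (depth z_c below the surface of column 1) and equate Σ ρ_i t_i down to z_c; mantle fills any gap and the z_c terms cancel.
Column 1: 12.8×2730 + 10.7×2980 + (z_c − 23.5)×3330
Column 2: 0.166×0 + 2.84×1020 + x×2480 + 5.16×3020 + (z_c − 0.166 − 8 − x)×3330
The z_c×3330 term appears on both sides and cancels. Collect the known terms of each column as K = Σ(ρt)_known − 3330 × (depth of known layers): K_1 = 66830 − 3330×23.5 = −11425; K_2 = 18480 − 3330×(0.166 + 8) = −8712.78.
Balance: K_1 = K_2 − x×(3330 − 2480), so x = (K_2 − K_1)/(3330 − 2480) = 2712.22/850 = 3.19 km.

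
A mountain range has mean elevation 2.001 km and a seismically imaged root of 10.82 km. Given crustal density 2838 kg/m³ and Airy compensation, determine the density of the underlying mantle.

Airy balance: ρ_c h = (ρ_m − ρ_c) r → ρ_m = ρ_c (1 + h/r).
ρ_m = 2838 × (1 + 2.001 km/10.82 km) = 3360 kg/m³.

3360 kg/m³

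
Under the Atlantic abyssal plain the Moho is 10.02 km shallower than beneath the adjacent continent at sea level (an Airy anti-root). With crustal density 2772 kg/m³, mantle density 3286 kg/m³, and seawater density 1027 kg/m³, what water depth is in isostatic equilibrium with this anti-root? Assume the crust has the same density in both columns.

2.95 km

Replacing a thickness d of crust by seawater at the top must be balanced by replacing crust with mantle at the base: d (ρ_c − ρ_w) = a (ρ_m − ρ_c).
d = a (ρ_m − ρ_c)/(ρ_c − ρ_w) = 10.02 km × 514/1745 = 2.95 km.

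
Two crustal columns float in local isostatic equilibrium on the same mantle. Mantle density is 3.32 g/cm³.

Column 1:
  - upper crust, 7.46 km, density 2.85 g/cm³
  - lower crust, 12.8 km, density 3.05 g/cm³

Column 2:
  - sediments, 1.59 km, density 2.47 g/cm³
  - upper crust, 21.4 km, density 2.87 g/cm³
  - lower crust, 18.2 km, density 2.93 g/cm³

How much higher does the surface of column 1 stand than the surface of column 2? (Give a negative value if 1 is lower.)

−3.35 km

For any compensation level in the mantle, the mantle terms cancel and isostasy reduces to e = (Σt_1 − Σt_2) − (Σ(ρt)_1 − Σ(ρt)_2) / ρ_m.
Σt_1 = 20.26 km; Σt_2 = 41.19 km; Σ(ρt)_1 = 60.301; Σ(ρt)_2 = 118.6713 (in km·g/cm³).
e = (20.26 − 41.19) − (60.301 − 118.6713) / 3.32 = −3.35 km.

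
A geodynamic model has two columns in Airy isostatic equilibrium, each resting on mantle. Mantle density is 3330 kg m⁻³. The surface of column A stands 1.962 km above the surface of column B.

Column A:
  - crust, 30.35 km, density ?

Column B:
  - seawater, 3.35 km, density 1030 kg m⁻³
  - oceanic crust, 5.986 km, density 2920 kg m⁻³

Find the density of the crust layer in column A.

2780 kg m⁻³

Take the compensation level at the base of the deeper column (depth z_c below the surface of column A) and equate Σ ρ_i t_i down to z_c; mantle fills any gap and the z_c terms cancel.
Column A: 30.35×ρ + (z_c − 30.35)×3330
Column B: 1.962×0 + 3.35×1030 + 5.986×2920 + (z_c − 1.962 − 9.336)×3330
The z_c×3330 term appears on both sides and cancels. Collect the known terms of each column as K = Σ(ρt)_known − 3330 × (depth of known layers): K_A = 0 − 3330×30.35 = −101065.5; K_B = 20929.62 − 3330×(1.962 + 9.336) = −16692.72.
Balance: K_A + 30.35×ρ = K_B, so ρ = (K_B − K_A)/30.35 = 84372.8/30.35 = 2780 kg m⁻³.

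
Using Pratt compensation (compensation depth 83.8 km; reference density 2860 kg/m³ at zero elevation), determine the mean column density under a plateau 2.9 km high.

2760 kg/m³

Pratt balance: ρ_ref D = ρ (D + h).
ρ = ρ_ref D/(D + h) = 2860 × 83.8 km/(83.8 km + 2.9 km) = 2760 kg/m³.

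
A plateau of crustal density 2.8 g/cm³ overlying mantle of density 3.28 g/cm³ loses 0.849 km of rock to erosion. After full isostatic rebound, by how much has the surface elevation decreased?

Rebound u = e ρ_c/ρ_m = 0.849 km × 2.8/3.28 = 0.7248 km.
Net surface drop = e − u = 0.849 km − 0.7248 km = e (ρ_m − ρ_c)/ρ_m = 0.124 km.

0.124 km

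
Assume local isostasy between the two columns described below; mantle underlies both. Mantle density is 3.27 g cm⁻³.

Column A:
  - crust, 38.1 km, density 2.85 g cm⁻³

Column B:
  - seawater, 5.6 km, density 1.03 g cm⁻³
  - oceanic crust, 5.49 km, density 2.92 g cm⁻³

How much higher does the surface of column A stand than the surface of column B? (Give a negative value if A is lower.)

0.47 km

For any compensation level in the mantle, the mantle terms cancel and isostasy reduces to e = (Σt_A − Σt_B) − (Σ(ρt)_A − Σ(ρt)_B) / ρ_m.
Σt_A = 38.1 km; Σt_B = 11.09 km; Σ(ρt)_A = 108.585; Σ(ρt)_B = 21.7988 (in km·g cm⁻³).
e = (38.1 − 11.09) − (108.585 − 21.7988) / 3.27 = 0.47 km.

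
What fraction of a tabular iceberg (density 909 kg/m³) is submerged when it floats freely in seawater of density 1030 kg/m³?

Submerged fraction = ρ_obj/ρ_fluid = 909/1030 = 88.3%.

88.3%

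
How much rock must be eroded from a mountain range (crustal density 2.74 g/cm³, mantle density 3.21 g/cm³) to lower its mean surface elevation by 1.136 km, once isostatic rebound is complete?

Net drop Δ = e − u = e − e ρ_c/ρ_m = e (ρ_m − ρ_c)/ρ_m.
e = Δ ρ_m/(ρ_m − ρ_c) = 1.136 km × 3.21/0.47 = 7.76 km.

7.76 km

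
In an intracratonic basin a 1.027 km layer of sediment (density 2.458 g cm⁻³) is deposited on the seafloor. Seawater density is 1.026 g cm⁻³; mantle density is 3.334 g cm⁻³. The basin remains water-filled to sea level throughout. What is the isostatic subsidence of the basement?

Submarine loading: the sediment displaces seawater, and the subsidence is in turn flooded, so s (ρ_m − ρ_w) = t (ρ_sed − ρ_w).
s = 1.027 km × (2.458 − 1.026) / (3.334 − 1.026) = 0.637 km.

0.637 km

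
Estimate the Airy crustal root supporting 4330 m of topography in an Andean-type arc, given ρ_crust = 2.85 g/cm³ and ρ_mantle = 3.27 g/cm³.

By Archimedes' principle applied to the lithosphere: the weight of the topography is balanced by the buoyancy of the root, ρ_c h = (ρ_m − ρ_c) r.
r = h · ρ_c / (ρ_m − ρ_c) = 4330 m × 2.85 / (3.27 − 2.85) = 29400 m.

29400 m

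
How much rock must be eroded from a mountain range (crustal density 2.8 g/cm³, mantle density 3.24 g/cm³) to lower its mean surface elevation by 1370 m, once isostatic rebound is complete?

10100 m

Net drop Δ = e − u = e − e ρ_c/ρ_m = e (ρ_m − ρ_c)/ρ_m.
e = Δ ρ_m/(ρ_m − ρ_c) = 1370 m × 3.24/0.44 = 10100 m.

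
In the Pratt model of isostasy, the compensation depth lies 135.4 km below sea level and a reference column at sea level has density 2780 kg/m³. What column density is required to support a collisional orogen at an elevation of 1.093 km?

2760 kg/m³

Pratt balance: ρ_ref D = ρ (D + h).
ρ = ρ_ref D/(D + h) = 2780 × 135.4 km/(135.4 km + 1.093 km) = 2760 kg/m³.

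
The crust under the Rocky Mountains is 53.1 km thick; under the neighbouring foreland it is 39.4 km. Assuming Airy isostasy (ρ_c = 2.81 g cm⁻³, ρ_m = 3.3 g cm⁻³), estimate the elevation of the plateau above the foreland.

2.03 km

Excess crust Δ = 53.1 km − 39.4 km = 13.7 km, split between elevation h and root r with h + r = Δ.
Airy balance ρ_c h = (ρ_m − ρ_c) r gives r = h ρ_c/(ρ_m − ρ_c), so h (1 + ρ_c/(ρ_m − ρ_c)) = Δ, i.e. h = Δ (ρ_m − ρ_c)/ρ_m.
h = 13.7 km × 0.49/3.3 = 2.03 km.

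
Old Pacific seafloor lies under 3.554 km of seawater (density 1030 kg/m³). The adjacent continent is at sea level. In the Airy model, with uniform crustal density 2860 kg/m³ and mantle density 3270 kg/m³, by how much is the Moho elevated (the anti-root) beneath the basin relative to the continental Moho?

Balancing pressure at the compensation depth: replacing crust with seawater at the top is compensated by replacing crust with mantle at the base: d (ρ_c − ρ_w) = a (ρ_m − ρ_c).
a = d (ρ_c − ρ_w)/(ρ_m − ρ_c) = 3.554 km × 1830/410 = 15.9 km.

15.9 km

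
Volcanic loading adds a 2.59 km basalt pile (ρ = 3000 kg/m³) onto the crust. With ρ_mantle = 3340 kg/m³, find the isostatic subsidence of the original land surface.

Subaerial loading: s = t ρ_load / ρ_m.
s = 2.59 km × 3000/3340 = 2.33 km.

2.33 km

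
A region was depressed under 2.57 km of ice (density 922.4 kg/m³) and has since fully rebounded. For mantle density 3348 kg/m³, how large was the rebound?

Removing the load lets mantle flow back in; uplift u satisfies ρ_ice t = ρ_m u.
u = t ρ_ice/ρ_m = 2.57 km × 922.4/3348 = 0.708 km.

0.708 km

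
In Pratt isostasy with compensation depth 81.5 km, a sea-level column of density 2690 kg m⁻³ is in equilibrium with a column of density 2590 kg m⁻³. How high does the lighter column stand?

ρ_ref D = ρ (D + h) → h = D (ρ_ref − ρ)/ρ.
h = 81.5 km × (2690 − 2590)/2590 = 3.15 km.

3.15 km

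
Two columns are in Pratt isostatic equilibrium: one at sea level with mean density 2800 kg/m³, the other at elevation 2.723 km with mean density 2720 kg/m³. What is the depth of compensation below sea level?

ρ_ref D = ρ (D + h) → D (ρ_ref − ρ) = ρ h.
D = ρ h/(ρ_ref − ρ) = 2720 × 2.723 km/(2800 − 2720) = 92.6 km.

92.6 km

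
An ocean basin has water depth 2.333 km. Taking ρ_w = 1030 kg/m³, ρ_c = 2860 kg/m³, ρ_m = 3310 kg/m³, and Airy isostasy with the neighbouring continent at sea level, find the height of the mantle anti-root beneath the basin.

Equating mass per unit area of the two columns: replacing crust with seawater at the top is compensated by replacing crust with mantle at the base: d (ρ_c − ρ_w) = a (ρ_m − ρ_c).
a = d (ρ_c − ρ_w)/(ρ_m − ρ_c) = 2.333 km × 1830/450 = 9.49 km.

9.49 km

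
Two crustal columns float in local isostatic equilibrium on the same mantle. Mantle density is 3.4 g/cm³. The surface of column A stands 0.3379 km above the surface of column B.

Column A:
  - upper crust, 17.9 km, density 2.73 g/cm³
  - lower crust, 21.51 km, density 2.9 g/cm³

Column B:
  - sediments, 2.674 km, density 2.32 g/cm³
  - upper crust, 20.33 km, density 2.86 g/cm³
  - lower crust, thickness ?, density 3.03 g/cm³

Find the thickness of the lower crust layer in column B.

Take the compensation level at the base of the deeper column (depth z_c below the surface of column A) and equate Σ ρ_i t_i down to z_c; mantle fills any gap and the z_c terms cancel.
Column A: 17.9×2.73 + 21.51×2.9 + (z_c − 39.41)×3.4
Column B: 0.3379×0 + 2.674×2.32 + 20.33×2.86 + x×3.03 + (z_c − 0.3379 − 23.004 − x)×3.4
The z_c×3.4 term appears on both sides and cancels. Collect the known terms of each column as K = Σ(ρt)_known − 3.4 × (depth of known layers): K_A = 111.246 − 3.4×39.41 = −22.748; K_B = 64.34748 − 3.4×(0.3379 + 23.004) = −15.01498.
Balance: K_A = K_B − x×(3.4 − 3.03), so x = (K_B − K_A)/(3.4 − 3.03) = 7.73302/0.37 = 20.9 km.

20.9 km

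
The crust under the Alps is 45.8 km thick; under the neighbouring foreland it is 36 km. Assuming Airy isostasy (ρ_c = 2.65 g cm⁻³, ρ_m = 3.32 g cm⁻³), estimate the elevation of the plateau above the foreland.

1.98 km

Excess crust Δ = 45.8 km − 36 km = 9.8 km, split between elevation h and root r with h + r = Δ.
Airy balance ρ_c h = (ρ_m − ρ_c) r gives r = h ρ_c/(ρ_m − ρ_c), so h (1 + ρ_c/(ρ_m − ρ_c)) = Δ, i.e. h = Δ (ρ_m − ρ_c)/ρ_m.
h = 9.8 km × 0.67/3.32 = 1.98 km.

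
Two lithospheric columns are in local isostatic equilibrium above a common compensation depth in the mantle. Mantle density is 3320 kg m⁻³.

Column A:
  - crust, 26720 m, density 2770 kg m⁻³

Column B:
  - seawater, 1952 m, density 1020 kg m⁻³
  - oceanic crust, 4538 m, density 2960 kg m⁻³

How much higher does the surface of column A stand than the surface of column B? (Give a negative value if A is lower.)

For any compensation level in the mantle, the mantle terms cancel and isostasy reduces to e = (Σt_A − Σt_B) − (Σ(ρt)_A − Σ(ρt)_B) / ρ_m.
Σt_A = 26720 m; Σt_B = 6490 m; Σ(ρt)_A = 74014400; Σ(ρt)_B = 15423520 (in m·kg m⁻³).
e = (26720 − 6490) − (74014400 − 15423520) / 3320 = 2580 m.

2580 m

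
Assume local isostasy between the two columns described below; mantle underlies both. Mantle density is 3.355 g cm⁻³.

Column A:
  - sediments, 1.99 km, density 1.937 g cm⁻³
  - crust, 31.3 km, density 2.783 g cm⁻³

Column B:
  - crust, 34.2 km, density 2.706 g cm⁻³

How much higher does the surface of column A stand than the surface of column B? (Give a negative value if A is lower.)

−0.438 km

For any compensation level in the mantle, the mantle terms cancel and isostasy reduces to e = (Σt_A − Σt_B) − (Σ(ρt)_A − Σ(ρt)_B) / ρ_m.
Σt_A = 33.29 km; Σt_B = 34.2 km; Σ(ρt)_A = 90.96253; Σ(ρt)_B = 92.5452 (in km·g cm⁻³).
e = (33.29 − 34.2) − (90.96253 − 92.5452) / 3.355 = −0.438 km.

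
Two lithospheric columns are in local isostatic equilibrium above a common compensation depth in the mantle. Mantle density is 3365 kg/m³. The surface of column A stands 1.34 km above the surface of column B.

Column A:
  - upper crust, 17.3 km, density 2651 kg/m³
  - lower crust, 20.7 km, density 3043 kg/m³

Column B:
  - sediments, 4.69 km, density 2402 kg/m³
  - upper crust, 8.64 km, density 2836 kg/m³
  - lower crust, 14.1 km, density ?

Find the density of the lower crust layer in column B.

Take the compensation level at the base of the deeper column (depth z_c below the surface of column A) and equate Σ ρ_i t_i down to z_c; mantle fills any gap and the z_c terms cancel.
Column A: 17.3×2651 + 20.7×3043 + (z_c − 38)×3365
Column B: 1.34×0 + 4.69×2402 + 8.64×2836 + 14.1×ρ + (z_c − 1.34 − 27.43)×3365
The z_c×3365 term appears on both sides and cancels. Collect the known terms of each column as K = Σ(ρt)_known − 3365 × (depth of known layers): K_A = 108852.4 − 3365×38 = −19017.6; K_B = 35768.42 − 3365×(1.34 + 27.43) = −61042.63.
Balance: K_A = K_B + 14.1×ρ, so ρ = (K_A − K_B)/14.1 = 42025/14.1 = 2980 kg/m³.

2980 kg/m³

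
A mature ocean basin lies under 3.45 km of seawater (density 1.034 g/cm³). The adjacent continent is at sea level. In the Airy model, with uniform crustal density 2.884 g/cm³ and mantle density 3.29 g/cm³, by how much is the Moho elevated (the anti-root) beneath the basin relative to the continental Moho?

Equating mass per unit area of the two columns: replacing crust with seawater at the top is compensated by replacing crust with mantle at the base: d (ρ_c − ρ_w) = a (ρ_m − ρ_c).
a = d (ρ_c − ρ_w)/(ρ_m − ρ_c) = 3.45 km × 1.85/0.406 = 15.7 km.

15.7 km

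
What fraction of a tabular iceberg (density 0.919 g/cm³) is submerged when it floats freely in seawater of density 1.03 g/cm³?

0.892

Submerged fraction = ρ_obj/ρ_fluid = 0.919/1.03 = 0.892.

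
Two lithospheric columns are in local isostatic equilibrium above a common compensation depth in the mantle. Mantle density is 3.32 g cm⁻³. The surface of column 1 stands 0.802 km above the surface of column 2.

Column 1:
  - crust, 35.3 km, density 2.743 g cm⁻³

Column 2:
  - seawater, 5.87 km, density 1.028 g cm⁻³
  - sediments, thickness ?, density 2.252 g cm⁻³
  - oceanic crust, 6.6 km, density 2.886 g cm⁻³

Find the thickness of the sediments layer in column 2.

1.3 km

Take the compensation level at the base of the deeper column (depth z_c below the surface of column 1) and equate Σ ρ_i t_i down to z_c; mantle fills any gap and the z_c terms cancel.
Column 1: 35.3×2.743 + (z_c − 35.3)×3.32
Column 2: 0.802×0 + 5.87×1.028 + x×2.252 + 6.6×2.886 + (z_c − 0.802 − 12.47 − x)×3.32
The z_c×3.32 term appears on both sides and cancels. Collect the known terms of each column as K = Σ(ρt)_known − 3.32 × (depth of known layers): K_1 = 96.8279 − 3.32×35.3 = −20.3681; K_2 = 25.08196 − 3.32×(0.802 + 12.47) = −18.98108.
Balance: K_1 = K_2 − x×(3.32 − 2.252), so x = (K_2 − K_1)/(3.32 − 2.252) = 1.38702/1.068 = 1.3 km.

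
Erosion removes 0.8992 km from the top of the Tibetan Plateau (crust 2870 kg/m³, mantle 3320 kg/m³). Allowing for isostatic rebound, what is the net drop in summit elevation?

0.122 km

Rebound u = e ρ_c/ρ_m = 0.8992 km × 2870/3320 = 0.7773 km.
Net surface drop = e − u = 0.8992 km − 0.7773 km = e (ρ_m − ρ_c)/ρ_m = 0.122 km.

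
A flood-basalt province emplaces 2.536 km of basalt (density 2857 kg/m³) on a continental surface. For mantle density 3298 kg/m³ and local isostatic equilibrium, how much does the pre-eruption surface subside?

Subaerial loading: s = t ρ_load / ρ_m.
s = 2.536 km × 2857/3298 = 2.2 km.

2.2 km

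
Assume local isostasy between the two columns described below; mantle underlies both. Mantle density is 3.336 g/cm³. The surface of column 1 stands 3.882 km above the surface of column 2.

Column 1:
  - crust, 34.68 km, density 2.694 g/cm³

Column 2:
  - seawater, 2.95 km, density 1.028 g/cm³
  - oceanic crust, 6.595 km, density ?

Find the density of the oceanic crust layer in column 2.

Take the compensation level at the base of the deeper column (depth z_c below the surface of column 1) and equate Σ ρ_i t_i down to z_c; mantle fills any gap and the z_c terms cancel.
Column 1: 34.68×2.694 + (z_c − 34.68)×3.336
Column 2: 3.882×0 + 2.95×1.028 + 6.595×ρ + (z_c − 3.882 − 9.545)×3.336
The z_c×3.336 term appears on both sides and cancels. Collect the known terms of each column as K = Σ(ρt)_known − 3.336 × (depth of known layers): K_1 = 93.42792 − 3.336×34.68 = −22.26456; K_2 = 3.0326 − 3.336×(3.882 + 9.545) = −41.759872.
Balance: K_1 = K_2 + 6.595×ρ, so ρ = (K_1 − K_2)/6.595 = 19.4953/6.595 = 2.96 g/cm³.

2.96 g/cm³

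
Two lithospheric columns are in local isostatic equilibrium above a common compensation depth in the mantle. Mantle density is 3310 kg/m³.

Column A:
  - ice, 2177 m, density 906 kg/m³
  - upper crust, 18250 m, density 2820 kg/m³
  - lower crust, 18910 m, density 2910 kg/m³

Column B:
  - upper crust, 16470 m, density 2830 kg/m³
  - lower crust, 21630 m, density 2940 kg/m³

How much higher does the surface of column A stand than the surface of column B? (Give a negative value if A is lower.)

For any compensation level in the mantle, the mantle terms cancel and isostasy reduces to e = (Σt_A − Σt_B) − (Σ(ρt)_A − Σ(ρt)_B) / ρ_m.
Σt_A = 39337 m; Σt_B = 38100 m; Σ(ρt)_A = 108465462; Σ(ρt)_B = 110202300 (in m·kg/m³).
e = (39337 − 38100) − (108465462 − 110202300) / 3310 = 1760 m.

1760 m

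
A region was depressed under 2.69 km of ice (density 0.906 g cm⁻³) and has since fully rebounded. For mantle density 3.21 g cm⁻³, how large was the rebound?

Removing the load lets mantle flow back in; uplift u satisfies ρ_ice t = ρ_m u.
u = t ρ_ice/ρ_m = 2.69 km × 0.906/3.21 = 0.759 km.

0.759 km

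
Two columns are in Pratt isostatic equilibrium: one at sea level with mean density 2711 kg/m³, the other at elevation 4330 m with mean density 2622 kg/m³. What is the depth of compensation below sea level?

ρ_ref D = ρ (D + h) → D (ρ_ref − ρ) = ρ h.
D = ρ h/(ρ_ref − ρ) = 2622 × 4330 m/(2711 − 2622) = 128000 m.

128000 m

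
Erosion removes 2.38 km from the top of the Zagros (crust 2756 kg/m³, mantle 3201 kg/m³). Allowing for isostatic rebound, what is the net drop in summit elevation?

0.331 km

Rebound u = e ρ_c/ρ_m = 2.38 km × 2756/3201 = 2.049 km.
Net surface drop = e − u = 2.38 km − 2.049 km = e (ρ_m − ρ_c)/ρ_m = 0.331 km.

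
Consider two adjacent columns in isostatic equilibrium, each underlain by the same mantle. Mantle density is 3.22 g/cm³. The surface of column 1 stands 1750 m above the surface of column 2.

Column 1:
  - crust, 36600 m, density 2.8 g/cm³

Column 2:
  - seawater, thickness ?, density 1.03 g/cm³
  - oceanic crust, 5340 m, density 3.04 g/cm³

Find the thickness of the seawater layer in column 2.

Take the compensation level at the base of the deeper column (depth z_c below the surface of column 1) and equate Σ ρ_i t_i down to z_c; mantle fills any gap and the z_c terms cancel.
Column 1: 36600×2.8 + (z_c − 36600)×3.22
Column 2: 1750×0 + x×1.03 + 5340×3.04 + (z_c − 1750 − 5340 − x)×3.22
The z_c×3.22 term appears on both sides and cancels. Collect the known terms of each column as K = Σ(ρt)_known − 3.22 × (depth of known layers): K_1 = 102480 − 3.22×36600 = −15372; K_2 = 16233.6 − 3.22×(1750 + 5340) = −6596.2.
Balance: K_1 = K_2 − x×(3.22 − 1.03), so x = (K_2 − K_1)/(3.22 − 1.03) = 8775.8/2.19 = 4010 m.

4010 m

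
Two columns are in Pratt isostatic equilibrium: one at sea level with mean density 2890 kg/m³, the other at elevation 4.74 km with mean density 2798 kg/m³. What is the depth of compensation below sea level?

144 km

ρ_ref D = ρ (D + h) → D (ρ_ref − ρ) = ρ h.
D = ρ h/(ρ_ref − ρ) = 2798 × 4.74 km/(2890 − 2798) = 144 km.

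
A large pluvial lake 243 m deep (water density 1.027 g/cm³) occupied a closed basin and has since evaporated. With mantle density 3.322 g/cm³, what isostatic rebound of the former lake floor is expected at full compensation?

75.1 m

u = d ρ_w/ρ_m = 243 m × 1.027/3.322 = 75.1 m.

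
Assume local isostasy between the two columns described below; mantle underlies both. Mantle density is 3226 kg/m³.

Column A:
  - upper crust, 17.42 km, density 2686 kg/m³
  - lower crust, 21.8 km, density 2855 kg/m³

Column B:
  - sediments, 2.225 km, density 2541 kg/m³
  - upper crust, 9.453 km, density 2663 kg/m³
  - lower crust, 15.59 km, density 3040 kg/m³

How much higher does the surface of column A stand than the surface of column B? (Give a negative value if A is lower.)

2.4 km

For any compensation level in the mantle, the mantle terms cancel and isostasy reduces to e = (Σt_A − Σt_B) − (Σ(ρt)_A − Σ(ρt)_B) / ρ_m.
Σt_A = 39.22 km; Σt_B = 27.268 km; Σ(ρt)_A = 109029.12; Σ(ρt)_B = 78220.664 (in km·kg/m³).
e = (39.22 − 27.268) − (109029.12 − 78220.664) / 3226 = 2.4 km.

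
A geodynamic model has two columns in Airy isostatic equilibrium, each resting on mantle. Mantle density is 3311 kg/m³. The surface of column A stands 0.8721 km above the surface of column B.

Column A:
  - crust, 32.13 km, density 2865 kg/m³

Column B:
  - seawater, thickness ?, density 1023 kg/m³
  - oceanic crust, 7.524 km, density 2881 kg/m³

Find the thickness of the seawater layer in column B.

3.59 km

Take the compensation level at the base of the deeper column (depth z_c below the surface of column A) and equate Σ ρ_i t_i down to z_c; mantle fills any gap and the z_c terms cancel.
Column A: 32.13×2865 + (z_c − 32.13)×3311
Column B: 0.8721×0 + x×1023 + 7.524×2881 + (z_c − 0.8721 − 7.524 − x)×3311
The z_c×3311 term appears on both sides and cancels. Collect the known terms of each column as K = Σ(ρt)_known − 3311 × (depth of known layers): K_A = 92052.45 − 3311×32.13 = −14329.98; K_B = 21676.644 − 3311×(0.8721 + 7.524) = −6122.8431.
Balance: K_A = K_B − x×(3311 − 1023), so x = (K_B − K_A)/(3311 − 1023) = 8207.14/2288 = 3.59 km.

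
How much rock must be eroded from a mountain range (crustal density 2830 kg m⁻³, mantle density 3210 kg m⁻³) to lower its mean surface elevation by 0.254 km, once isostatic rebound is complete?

Net drop Δ = e − u = e − e ρ_c/ρ_m = e (ρ_m − ρ_c)/ρ_m.
e = Δ ρ_m/(ρ_m − ρ_c) = 0.254 km × 3210/380 = 2.15 km.

2.15 km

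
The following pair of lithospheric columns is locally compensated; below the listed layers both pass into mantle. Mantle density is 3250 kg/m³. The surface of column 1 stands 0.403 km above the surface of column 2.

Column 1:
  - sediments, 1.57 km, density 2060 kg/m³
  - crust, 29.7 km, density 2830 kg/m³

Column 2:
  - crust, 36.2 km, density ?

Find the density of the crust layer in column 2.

Take the compensation level at the base of the deeper column (depth z_c below the surface of column 1) and equate Σ ρ_i t_i down to z_c; mantle fills any gap and the z_c terms cancel.
Column 1: 1.57×2060 + 29.7×2830 + (z_c − 31.27)×3250
Column 2: 0.403×0 + 36.2×ρ + (z_c − 0.403 − 36.2)×3250
The z_c×3250 term appears on both sides and cancels. Collect the known terms of each column as K = Σ(ρt)_known − 3250 × (depth of known layers): K_1 = 87285.2 − 3250×31.27 = −14342.3; K_2 = 0 − 3250×(0.403 + 36.2) = −118959.75.
Balance: K_1 = K_2 + 36.2×ρ, so ρ = (K_1 − K_2)/36.2 = 104617/36.2 = 2890 kg/m³.

2890 kg/m³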